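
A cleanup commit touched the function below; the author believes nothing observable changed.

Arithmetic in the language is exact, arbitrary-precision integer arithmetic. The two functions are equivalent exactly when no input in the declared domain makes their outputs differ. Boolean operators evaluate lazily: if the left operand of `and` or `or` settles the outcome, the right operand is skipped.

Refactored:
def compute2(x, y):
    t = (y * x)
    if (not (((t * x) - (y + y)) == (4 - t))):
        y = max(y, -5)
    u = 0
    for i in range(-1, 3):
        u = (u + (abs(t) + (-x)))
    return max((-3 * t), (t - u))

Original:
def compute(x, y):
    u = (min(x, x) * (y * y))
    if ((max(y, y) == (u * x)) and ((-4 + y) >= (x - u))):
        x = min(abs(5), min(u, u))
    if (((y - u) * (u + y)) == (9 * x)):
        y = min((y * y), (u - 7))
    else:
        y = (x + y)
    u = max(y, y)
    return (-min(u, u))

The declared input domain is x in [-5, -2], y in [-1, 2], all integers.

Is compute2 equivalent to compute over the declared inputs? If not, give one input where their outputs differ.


On input x=-5, y=-1, compute returns 6 while compute2 returns -15.
verdict: not equivalent; witness: x=-5, y=-1


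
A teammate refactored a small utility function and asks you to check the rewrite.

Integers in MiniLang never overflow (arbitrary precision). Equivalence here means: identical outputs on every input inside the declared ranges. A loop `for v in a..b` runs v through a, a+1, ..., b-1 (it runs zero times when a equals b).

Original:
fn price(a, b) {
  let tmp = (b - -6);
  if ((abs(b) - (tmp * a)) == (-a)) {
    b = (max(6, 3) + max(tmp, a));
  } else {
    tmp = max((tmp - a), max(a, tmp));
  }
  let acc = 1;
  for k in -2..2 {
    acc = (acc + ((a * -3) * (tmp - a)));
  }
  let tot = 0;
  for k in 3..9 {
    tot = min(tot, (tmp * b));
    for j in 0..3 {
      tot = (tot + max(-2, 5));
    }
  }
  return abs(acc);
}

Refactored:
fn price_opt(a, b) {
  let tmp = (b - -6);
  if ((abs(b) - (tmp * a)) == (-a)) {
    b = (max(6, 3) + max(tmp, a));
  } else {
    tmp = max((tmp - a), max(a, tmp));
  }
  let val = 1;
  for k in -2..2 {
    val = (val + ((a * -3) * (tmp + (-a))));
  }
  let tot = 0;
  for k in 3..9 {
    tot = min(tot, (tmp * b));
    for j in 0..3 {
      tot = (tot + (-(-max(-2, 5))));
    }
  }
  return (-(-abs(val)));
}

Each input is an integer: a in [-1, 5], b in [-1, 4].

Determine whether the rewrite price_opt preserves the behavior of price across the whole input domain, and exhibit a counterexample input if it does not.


The two versions differ — the changes include local variable names differ; also arithmetic usage differs.
One worked example (a=5, b=1) — price: tmp = 7; ((abs(b) - (tmp * a)) == (-a)) -> false; tmp = 7; acc = 1; [k=-2]; acc = -29; [k=-1]; acc = -59; [k=0]; acc = -89; [k=1]; acc = -119; tot = 0; [k=3]; tot = 0; [j=0]; tot = 5; [j=1]; tot = 10; [j=2]; tot = 15; [k=4]; tot = 7; [j=0]; tot = 12; [j=1]; tot = 17; [j=2]; tot = 22; [k=5]; tot = 7; [j=0]; tot = 12; [j=1]; tot = 17; [j=2]; tot = 22; [k=6]; tot = 7; [j=0]; tot = 12; [j=1]; tot = 17; [j=2]; tot = 22; [k=7]; tot = 7; [j=0]; tot = 12; [j=1]; tot = 17; [j=2]; tot = 22; [k=8]; tot = 7; [j=0]; tot = 12; [j=1]; tot = 17; [j=2]; tot = 22; return 119; price_opt: tmp = 7; ((abs(b) - (tmp * a)) == (-a)) -> false; tmp = 7; val = 1; [k=-2]; val = -29; [k=-1]; val = -59; [k=0]; val = -89; [k=1]; val = -119; tot = 0; [k=3]; tot = 0; [j=0]; tot = 5; [j=1]; tot = 10; [j=2]; tot = 15; [k=4]; tot = 7; [j=0]; tot = 12; [j=1]; tot = 17; [j=2]; tot = 22; [k=5]; tot = 7; [j=0]; tot = 12; [j=1]; tot = 17; [j=2]; tot = 22; [k=6]; tot = 7; [j=0]; tot = 12; [j=1]; tot = 17; [j=2]; tot = 22; [k=7]; tot = 7; [j=0]; tot = 12; [j=1]; tot = 17; [j=2]; tot = 22; [k=8]; tot = 7; [j=0]; tot = 12; [j=1]; tot = 17; [j=2]; tot = 22; return 119; agreement on 119.
Checked all 42 inputs in the declared domain: the outputs agree on every one.
verdict: equivalent


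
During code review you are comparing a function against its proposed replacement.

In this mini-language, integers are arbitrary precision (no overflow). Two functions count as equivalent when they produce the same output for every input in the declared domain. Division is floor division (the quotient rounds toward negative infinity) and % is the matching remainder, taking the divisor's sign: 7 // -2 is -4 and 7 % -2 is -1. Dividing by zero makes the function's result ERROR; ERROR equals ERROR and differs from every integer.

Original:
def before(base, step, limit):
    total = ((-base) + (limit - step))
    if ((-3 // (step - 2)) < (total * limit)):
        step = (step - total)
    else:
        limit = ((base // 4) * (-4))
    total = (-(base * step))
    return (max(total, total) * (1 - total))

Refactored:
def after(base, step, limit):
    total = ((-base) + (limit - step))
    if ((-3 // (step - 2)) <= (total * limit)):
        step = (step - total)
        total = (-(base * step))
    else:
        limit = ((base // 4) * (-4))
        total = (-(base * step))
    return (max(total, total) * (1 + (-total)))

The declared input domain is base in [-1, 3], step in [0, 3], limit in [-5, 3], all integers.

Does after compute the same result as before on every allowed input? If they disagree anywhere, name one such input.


The rewrite breaks on base=1, step=1, limit=-1, where the results are -2 and -20.
before: total becomes -3; next ((-3 // (step - 2)) < (total * limit)) evaluates to false; next limit becomes 0; next total becomes -1; next final value -2
after: total becomes -3; next ((-3 // (step - 2)) <= (total * limit)) evaluates to true; next step becomes 4; next total becomes -4; next final value -20
verdict: not equivalent; witness: base=1, step=1, limit=-1


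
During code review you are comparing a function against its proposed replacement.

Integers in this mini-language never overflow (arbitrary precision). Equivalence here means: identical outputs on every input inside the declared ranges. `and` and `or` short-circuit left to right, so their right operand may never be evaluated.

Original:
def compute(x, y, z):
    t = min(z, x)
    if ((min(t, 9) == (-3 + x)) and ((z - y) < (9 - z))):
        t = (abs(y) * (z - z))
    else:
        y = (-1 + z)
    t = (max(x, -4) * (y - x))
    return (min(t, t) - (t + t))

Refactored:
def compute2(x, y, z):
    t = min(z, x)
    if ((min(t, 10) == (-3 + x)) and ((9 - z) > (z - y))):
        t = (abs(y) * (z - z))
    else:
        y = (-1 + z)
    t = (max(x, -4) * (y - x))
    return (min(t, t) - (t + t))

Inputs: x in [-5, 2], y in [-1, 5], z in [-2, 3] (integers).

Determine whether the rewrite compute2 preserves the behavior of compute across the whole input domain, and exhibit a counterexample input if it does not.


Equivalent. Although `9` became `10`, no input in the stated domain can expose it.
Sweeping the whole domain (336 inputs) finds no disagreement.
Spot check at x=1, y=4, z=-1 — compute: t=-1, then ((min(t, 9) == (-3 + x)) and ((z - y) < (9 - z))) is false, then y=-2, then t=-3, then returns 3. compute2: t=-1, then ((min(t, 10) == (-3 + x)) and ((9 - z) > (z - y))) is false, then y=-2, then t=-3, then returns 3. Both give 3.
verdict: equivalent


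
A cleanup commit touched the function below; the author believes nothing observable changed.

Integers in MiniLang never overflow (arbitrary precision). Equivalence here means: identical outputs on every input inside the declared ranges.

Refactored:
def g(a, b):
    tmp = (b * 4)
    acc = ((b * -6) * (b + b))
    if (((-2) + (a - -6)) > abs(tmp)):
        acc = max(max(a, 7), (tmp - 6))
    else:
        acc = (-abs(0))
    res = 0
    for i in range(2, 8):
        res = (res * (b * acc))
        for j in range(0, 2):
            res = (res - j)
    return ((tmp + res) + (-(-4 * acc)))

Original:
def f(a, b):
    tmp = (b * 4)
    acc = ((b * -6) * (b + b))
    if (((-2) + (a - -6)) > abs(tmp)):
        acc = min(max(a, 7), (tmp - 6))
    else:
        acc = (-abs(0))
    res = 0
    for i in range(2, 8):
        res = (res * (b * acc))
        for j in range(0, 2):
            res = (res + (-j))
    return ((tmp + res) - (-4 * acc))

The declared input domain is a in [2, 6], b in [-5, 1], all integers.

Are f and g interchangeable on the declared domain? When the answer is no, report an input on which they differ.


a=2, b=-1 yields -111155 from f but 14730 from g.
verdict: not equivalent; witness: a=2, b=-1


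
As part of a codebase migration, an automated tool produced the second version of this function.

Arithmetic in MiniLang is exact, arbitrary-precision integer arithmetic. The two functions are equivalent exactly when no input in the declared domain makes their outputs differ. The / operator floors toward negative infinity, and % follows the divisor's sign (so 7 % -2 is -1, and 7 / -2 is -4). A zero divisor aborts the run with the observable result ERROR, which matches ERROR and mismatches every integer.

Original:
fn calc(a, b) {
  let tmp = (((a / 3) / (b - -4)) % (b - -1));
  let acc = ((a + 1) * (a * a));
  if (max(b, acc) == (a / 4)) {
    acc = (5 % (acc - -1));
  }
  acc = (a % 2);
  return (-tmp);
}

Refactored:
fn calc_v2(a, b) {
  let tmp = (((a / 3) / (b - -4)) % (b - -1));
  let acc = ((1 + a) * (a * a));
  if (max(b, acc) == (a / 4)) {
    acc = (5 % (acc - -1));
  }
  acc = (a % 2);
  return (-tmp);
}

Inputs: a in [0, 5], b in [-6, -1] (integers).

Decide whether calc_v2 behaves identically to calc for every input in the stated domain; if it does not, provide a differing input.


Reading the diff, among the changes: same computation, different form.
One worked example (a=4, b=-2) — calc: tmp = 0; acc = 80; (max(b, acc) == (a / 4)) -> false; acc = 0; return 0; calc_v2: tmp = 0; acc = 80; (max(b, acc) == (a / 4)) -> false; acc = 0; return 0; agreement on 0.
Sweeping the whole domain (36 inputs) finds no disagreement.
verdict: equivalent


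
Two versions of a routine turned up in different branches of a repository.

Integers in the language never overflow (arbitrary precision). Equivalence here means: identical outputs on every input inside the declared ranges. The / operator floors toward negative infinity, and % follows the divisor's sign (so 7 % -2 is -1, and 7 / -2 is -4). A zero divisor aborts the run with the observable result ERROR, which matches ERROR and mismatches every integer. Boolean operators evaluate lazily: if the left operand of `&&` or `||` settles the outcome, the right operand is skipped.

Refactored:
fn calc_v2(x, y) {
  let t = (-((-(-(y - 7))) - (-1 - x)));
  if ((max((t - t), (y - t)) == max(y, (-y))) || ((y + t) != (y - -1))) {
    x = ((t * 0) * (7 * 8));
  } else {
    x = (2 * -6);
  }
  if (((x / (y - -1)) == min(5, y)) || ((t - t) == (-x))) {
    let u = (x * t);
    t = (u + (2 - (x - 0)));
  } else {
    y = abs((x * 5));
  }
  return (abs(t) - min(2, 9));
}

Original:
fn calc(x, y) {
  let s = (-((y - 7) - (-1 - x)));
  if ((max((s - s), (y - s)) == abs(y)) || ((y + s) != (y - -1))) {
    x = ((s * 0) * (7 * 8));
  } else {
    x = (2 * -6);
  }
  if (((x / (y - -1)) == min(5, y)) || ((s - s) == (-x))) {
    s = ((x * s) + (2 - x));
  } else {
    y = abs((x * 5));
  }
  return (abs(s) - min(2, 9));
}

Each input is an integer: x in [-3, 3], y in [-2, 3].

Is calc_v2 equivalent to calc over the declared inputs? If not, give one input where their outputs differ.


Side by side, the visible changes include: constant usage differs; min/max/abs usage differs; local variable names differ; arithmetic usage differs; statement counts differ.
Spot check at x=0, y=2 — calc: s := 4 | ((max((s - s), (y - s)) == abs(y)) || ((y + s) != (y - -1))): true | x := 0 | (((x / (y - -1)) == min(5, y)) || ((s - s) == (-x))): true | s := 2 | result 0. calc_v2: t := 4 | ((max((t - t), (y - t)) == max(y, (-y))) || ((y + t) != (y - -1))): true | x := 0 | (((x / (y - -1)) == min(5, y)) || ((t - t) == (-x))): true | u := 0 | t := 2 | result 0. Both give 0.
An exhaustive pass over the 42 declared inputs shows identical outputs.
verdict: equivalent


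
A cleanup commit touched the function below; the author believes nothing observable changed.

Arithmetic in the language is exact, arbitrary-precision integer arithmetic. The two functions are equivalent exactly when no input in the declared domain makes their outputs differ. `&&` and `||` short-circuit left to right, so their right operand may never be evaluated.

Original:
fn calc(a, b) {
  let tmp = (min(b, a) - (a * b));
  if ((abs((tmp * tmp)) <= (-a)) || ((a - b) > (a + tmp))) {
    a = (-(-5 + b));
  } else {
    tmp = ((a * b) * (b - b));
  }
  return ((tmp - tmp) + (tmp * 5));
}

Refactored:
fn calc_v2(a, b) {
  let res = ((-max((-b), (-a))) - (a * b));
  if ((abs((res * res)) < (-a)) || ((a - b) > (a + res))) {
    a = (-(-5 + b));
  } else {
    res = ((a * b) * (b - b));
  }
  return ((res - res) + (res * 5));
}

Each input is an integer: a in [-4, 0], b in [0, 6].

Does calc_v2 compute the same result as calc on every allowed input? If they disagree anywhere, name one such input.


At a=-1, b=2: calc gives 5, calc_v2 gives 0.
verdict: not equivalent; witness: a=-1, b=2


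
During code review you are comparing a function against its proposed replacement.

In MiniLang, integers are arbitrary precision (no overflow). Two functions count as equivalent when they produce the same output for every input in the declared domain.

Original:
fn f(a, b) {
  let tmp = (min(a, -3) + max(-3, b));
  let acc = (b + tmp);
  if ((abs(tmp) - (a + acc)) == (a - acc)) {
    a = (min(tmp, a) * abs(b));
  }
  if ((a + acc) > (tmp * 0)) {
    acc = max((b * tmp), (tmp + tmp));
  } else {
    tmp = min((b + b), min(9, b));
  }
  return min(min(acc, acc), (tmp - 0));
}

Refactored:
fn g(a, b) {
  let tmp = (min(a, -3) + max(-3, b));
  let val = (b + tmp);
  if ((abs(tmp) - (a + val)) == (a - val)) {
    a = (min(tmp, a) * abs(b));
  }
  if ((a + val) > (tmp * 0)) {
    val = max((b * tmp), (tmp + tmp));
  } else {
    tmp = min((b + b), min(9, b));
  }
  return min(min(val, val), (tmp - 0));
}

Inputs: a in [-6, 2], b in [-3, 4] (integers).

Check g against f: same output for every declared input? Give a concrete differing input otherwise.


Changes here: local variable names differ; the full 72-point sweep finds no disagreement.
verdict: equivalent


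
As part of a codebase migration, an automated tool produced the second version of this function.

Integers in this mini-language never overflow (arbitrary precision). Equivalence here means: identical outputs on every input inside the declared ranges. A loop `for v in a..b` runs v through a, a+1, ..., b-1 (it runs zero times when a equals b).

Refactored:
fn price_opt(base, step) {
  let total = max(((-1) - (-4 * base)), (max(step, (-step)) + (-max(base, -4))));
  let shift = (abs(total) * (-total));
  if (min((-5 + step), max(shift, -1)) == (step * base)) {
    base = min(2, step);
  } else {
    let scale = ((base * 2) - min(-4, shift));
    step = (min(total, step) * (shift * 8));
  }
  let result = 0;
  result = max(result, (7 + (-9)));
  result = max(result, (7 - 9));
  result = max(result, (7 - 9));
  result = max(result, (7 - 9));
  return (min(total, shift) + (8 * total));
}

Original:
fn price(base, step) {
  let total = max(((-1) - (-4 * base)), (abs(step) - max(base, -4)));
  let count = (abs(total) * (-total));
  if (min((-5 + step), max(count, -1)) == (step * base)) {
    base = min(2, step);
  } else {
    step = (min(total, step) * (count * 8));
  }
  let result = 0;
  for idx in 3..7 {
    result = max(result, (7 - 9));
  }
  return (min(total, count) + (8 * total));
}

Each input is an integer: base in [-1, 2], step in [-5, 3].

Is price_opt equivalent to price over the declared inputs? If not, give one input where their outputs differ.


Comparing the listings, the differences include: local variable names differ, and statement counts differ, and loop structure differs, and constant usage differs, and arithmetic usage differs, and min/max/abs usage differs.
Spot check at base=-1, step=-5 — price: total becomes 6; next count becomes -36; next (min((-5 + step), max(count, -1)) == (step * base)) evaluates to false; next step becomes 1440; next result becomes 0; next at idx=3:; next result becomes 0; next at idx=4:; next result becomes 0; next at idx=5:; next result becomes 0; next at idx=6:; next result becomes 0; next final value 12. price_opt: total becomes 6; next shift becomes -36; next (min((-5 + step), max(shift, -1)) == (step * base)) evaluates to false; next scale becomes 34; next step becomes 1440; next result becomes 0; next result becomes 0; next result becomes 0; next result becomes 0; next result becomes 0; next final value 12. Both give 12.
Checked all 36 inputs in the declared domain: the outputs agree on every one.
verdict: equivalent


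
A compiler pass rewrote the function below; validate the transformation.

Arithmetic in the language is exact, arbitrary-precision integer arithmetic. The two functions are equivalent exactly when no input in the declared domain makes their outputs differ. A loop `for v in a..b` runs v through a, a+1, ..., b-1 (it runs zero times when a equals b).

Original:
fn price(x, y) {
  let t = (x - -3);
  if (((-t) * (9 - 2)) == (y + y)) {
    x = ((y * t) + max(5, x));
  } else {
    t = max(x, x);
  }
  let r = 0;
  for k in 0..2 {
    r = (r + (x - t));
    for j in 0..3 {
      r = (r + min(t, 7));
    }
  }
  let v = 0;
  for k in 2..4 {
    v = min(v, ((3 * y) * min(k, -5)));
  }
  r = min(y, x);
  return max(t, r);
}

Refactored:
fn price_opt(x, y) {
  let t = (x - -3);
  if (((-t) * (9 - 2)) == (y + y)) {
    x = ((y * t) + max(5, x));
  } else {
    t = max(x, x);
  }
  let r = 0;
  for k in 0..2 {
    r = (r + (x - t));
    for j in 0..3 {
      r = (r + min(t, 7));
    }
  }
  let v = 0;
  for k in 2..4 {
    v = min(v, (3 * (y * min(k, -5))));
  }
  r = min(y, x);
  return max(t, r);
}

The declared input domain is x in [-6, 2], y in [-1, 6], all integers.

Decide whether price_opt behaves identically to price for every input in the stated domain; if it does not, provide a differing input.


The two are interchangeable: same computation, different form, and every declared input agrees.
One worked example (x=2, y=2) — price: t=5, then (((-t) * (9 - 2)) == (y + y)) is false, then t=2, then r=0, then (k=0), then r=0, then (j=0), then r=2, then (j=1), then r=4, then (j=2), then r=6, then (k=1), then r=6, then (j=0), then r=8, then (j=1), then r=10, then (j=2), then r=12, then v=0, then (k=2), then v=-30, then (k=3), then v=-30, then r=2, then returns 2; price_opt: t=5, then (((-t) * (9 - 2)) == (y + y)) is false, then t=2, then r=0, then (k=0), then r=0, then (j=0), then r=2, then (j=1), then r=4, then (j=2), then r=6, then (k=1), then r=6, then (j=0), then r=8, then (j=1), then r=10, then (j=2), then r=12, then v=0, then (k=2), then v=-30, then (k=3), then v=-30, then r=2, then returns 2; agreement on 2.
Sweeping the whole domain (72 inputs) finds no disagreement.
verdict: equivalent


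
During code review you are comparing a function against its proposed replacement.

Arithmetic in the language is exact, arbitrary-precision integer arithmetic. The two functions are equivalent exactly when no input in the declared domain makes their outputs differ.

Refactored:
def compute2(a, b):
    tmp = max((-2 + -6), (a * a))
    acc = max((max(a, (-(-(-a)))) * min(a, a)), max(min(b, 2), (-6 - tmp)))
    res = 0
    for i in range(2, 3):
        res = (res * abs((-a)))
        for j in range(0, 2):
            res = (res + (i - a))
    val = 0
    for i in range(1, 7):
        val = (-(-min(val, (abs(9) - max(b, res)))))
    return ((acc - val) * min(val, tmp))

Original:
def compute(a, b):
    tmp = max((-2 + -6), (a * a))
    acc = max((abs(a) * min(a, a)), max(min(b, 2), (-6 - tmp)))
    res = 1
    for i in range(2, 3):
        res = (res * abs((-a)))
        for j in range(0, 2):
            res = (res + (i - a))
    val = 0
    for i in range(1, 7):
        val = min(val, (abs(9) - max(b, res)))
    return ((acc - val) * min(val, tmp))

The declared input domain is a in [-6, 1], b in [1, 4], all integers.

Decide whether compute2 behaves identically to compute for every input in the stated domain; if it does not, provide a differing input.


There is a counterexample at a=-6, b=1: -182 on one side, -56 on the other.
compute: tmp = 36; acc = 1; res = 1; [i=2]; res = 6; [j=0]; res = 14; [j=1]; res = 22; val = 0; [i=1]; val = -13; [i=2]; val = -13; [i=3]; val = -13; [i=4]; val = -13; [i=5]; val = -13; [i=6]; val = -13; return -182
compute2: tmp = 36; acc = 1; res = 0; [i=2]; res = 0; [j=0]; res = 8; [j=1]; res = 16; val = 0; [i=1]; val = -7; [i=2]; val = -7; [i=3]; val = -7; [i=4]; val = -7; [i=5]; val = -7; [i=6]; val = -7; return -56
verdict: not equivalent; witness: a=-6, b=1


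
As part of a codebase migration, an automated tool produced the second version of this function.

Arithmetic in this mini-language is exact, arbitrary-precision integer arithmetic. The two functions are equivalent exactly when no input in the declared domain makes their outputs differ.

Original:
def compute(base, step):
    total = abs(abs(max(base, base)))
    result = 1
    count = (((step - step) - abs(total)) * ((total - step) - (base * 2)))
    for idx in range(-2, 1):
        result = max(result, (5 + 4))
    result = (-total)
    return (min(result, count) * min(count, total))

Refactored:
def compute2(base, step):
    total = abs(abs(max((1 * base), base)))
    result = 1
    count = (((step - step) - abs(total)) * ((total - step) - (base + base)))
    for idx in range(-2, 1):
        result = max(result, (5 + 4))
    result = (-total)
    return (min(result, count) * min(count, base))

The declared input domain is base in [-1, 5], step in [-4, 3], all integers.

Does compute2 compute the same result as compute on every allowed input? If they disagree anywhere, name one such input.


At base=-1, step=3: compute gives 0, compute2 gives 1.
verdict: not equivalent; witness: base=-1, step=3


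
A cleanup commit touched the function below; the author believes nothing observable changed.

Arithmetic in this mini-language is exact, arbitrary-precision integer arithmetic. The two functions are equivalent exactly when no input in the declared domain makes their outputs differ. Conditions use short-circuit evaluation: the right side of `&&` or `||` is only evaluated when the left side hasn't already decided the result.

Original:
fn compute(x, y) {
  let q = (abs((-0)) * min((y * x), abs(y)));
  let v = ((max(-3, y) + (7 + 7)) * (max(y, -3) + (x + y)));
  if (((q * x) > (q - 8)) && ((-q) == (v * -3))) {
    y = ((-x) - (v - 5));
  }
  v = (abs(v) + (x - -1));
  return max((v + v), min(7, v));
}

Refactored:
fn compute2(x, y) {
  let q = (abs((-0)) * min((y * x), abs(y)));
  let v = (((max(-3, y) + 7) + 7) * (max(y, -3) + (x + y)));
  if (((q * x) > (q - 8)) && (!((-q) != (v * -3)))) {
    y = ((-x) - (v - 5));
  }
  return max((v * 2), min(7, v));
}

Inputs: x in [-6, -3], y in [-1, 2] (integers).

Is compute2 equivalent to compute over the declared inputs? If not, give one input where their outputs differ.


There is a counterexample at x=-6, y=-1: 198 on one side, -104 on the other.
compute: q = 0; v = -104; (((q * x) > (q - 8)) && ((-q) == (v * -3))) -> false; v = 99; return 198
compute2: q = 0; v = -104; (((q * x) > (q - 8)) && (!((-q) != (v * -3)))) -> false; return -104
verdict: not equivalent; witness: x=-6, y=-1


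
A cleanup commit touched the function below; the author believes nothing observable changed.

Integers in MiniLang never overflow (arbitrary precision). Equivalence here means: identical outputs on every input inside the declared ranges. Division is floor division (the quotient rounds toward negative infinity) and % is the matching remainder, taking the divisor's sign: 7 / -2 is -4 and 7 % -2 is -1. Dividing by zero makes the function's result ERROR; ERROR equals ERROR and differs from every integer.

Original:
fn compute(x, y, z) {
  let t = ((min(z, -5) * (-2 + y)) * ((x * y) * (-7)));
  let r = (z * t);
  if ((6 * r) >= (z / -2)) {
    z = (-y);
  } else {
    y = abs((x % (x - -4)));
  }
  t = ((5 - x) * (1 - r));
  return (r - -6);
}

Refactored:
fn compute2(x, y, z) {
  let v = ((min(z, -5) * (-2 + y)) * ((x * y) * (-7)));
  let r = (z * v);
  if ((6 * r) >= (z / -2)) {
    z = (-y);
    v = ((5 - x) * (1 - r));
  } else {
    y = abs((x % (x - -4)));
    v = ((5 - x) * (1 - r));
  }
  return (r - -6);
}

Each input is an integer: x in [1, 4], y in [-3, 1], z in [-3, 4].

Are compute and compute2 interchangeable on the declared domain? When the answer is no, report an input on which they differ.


Comparing the listings, the differences include: constant usage differs; and arithmetic usage differs; and local variable names differ; and statement counts differ.
As a probe, take x=4, y=-1, z=2: compute runs t=420, then r=840, then ((6 * r) >= (z / -2)) is true, then z=1, then t=-839, then returns 846; compute2 runs v=420, then r=840, then ((6 * r) >= (z / -2)) is true, then z=1, then v=-839, then returns 846; both end at 846.
An exhaustive pass over the 160 declared inputs shows identical outputs.
verdict: equivalent


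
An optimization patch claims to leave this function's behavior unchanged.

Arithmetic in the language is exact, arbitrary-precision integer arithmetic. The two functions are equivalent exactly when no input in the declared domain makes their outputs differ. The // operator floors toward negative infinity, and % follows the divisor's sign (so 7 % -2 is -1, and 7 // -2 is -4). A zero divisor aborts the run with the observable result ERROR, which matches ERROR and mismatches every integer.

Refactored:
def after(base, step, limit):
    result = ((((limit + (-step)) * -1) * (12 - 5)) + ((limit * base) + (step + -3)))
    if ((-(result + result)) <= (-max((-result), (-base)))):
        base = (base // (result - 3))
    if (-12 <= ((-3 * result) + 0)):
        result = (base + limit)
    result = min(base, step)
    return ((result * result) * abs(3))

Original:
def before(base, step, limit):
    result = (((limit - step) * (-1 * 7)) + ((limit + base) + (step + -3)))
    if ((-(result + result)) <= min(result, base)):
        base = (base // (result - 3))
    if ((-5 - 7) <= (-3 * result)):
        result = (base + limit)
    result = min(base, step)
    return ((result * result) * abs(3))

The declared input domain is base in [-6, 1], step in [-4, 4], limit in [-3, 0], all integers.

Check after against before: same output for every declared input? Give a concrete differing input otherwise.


There is a counterexample at base=-6, step=-3, limit=-3: 108 on one side, 27 on the other.
before: result=-15, then ((-(result + result)) <= min(result, base)) is false, then ((-5 - 7) <= (-3 * result)) is true, then result=-9, then result=-6, then returns 108
after: result=12, then ((-(result + result)) <= (-max((-result), (-base)))) is true, then base=-1, then (-12 <= ((-3 * result) + 0)) is false, then result=-3, then returns 27
verdict: not equivalent; witness: base=-6, step=-3, limit=-3


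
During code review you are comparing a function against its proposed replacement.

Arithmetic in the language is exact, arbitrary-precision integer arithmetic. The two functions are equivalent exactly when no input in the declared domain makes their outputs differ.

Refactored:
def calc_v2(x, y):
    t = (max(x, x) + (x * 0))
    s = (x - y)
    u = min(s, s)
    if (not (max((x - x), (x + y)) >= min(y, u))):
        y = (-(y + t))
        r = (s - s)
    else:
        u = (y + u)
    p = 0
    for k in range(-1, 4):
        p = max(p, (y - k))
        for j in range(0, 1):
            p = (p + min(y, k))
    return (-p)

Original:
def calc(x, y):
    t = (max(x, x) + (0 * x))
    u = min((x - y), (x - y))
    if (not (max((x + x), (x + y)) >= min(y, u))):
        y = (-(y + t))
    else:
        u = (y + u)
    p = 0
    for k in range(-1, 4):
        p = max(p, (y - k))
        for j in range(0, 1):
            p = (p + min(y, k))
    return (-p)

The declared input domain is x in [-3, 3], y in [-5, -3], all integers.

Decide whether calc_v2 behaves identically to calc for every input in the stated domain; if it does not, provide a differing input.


These are not equivalent — on x=-3, y=-5 the outputs split (-14 vs 13).
calc: t=-3, then u=2, then (not (max((x + x), (x + y)) >= min(y, u))) is true, then y=8, then p=0, then (k=-1), then p=9, then (j=0), then p=8, then (k=0), then p=8, then (j=0), then p=8, then (k=1), then p=8, then (j=0), then p=9, then (k=2), then p=9, then (j=0), then p=11, then (k=3), then p=11, then (j=0), then p=14, then returns -14
calc_v2: t=-3, then s=2, then u=2, then (not (max((x - x), (x + y)) >= min(y, u))) is false, then u=-3, then p=0, then (k=-1), then p=0, then (j=0), then p=-5, then (k=0), then p=-5, then (j=0), then p=-10, then (k=1), then p=-6, then (j=0), then p=-11, then (k=2), then p=-7, then (j=0), then p=-12, then (k=3), then p=-8, then (j=0), then p=-13, then returns 13
verdict: not equivalent; witness: x=-3, y=-5


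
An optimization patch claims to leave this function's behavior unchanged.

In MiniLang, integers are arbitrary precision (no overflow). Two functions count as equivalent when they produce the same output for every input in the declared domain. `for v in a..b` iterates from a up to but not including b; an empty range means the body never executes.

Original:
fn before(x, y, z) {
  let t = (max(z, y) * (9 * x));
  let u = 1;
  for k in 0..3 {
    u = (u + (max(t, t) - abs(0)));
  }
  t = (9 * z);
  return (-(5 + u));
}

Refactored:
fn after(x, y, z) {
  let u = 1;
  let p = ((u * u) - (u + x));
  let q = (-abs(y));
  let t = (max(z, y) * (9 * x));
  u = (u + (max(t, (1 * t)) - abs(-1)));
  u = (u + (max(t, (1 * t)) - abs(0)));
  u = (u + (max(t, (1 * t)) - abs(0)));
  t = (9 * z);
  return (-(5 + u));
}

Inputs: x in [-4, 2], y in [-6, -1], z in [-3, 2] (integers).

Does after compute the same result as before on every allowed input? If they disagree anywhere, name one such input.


Input x=-4, y=-6, z=-3: -330 from before versus -329 from after.
verdict: not equivalent; witness: x=-4, y=-6, z=-3


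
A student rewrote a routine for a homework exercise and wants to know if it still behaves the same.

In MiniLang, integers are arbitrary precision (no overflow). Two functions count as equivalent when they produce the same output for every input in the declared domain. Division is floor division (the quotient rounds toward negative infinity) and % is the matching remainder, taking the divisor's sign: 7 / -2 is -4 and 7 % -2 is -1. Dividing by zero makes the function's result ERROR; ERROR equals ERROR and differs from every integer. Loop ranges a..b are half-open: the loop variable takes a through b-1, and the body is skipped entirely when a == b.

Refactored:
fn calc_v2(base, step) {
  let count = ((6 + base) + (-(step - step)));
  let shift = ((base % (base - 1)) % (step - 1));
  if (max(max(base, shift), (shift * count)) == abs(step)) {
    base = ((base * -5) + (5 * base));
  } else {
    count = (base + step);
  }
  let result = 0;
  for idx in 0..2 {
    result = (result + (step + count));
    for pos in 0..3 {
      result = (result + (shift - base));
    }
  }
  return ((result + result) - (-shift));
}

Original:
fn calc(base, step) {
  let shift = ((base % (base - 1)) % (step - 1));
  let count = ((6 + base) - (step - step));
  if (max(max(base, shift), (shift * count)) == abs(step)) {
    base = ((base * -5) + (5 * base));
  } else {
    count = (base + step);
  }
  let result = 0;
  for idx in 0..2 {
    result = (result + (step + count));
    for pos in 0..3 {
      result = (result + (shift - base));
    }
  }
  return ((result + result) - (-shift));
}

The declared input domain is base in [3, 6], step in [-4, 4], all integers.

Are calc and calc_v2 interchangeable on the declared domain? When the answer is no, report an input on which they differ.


The two versions differ — the changes include arithmetic usage differs.
Tracing base=5, step=-2: calc: shift=-2, then count=11, then (max(max(base, shift), (shift * count)) == abs(step)) is false, then count=3, then result=0, then (idx=0), then result=1, then (pos=0), then result=-6, then (pos=1), then result=-13, then (pos=2), then result=-20, then (idx=1), then result=-19, then (pos=0), then result=-26, then (pos=1), then result=-33, then (pos=2), then result=-40, then returns -82 | calc_v2: count=11, then shift=-2, then (max(max(base, shift), (shift * count)) == abs(step)) is false, then count=3, then result=0, then (idx=0), then result=1, then (pos=0), then result=-6, then (pos=1), then result=-13, then (pos=2), then result=-20, then (idx=1), then result=-19, then (pos=0), then result=-26, then (pos=1), then result=-33, then (pos=2), then result=-40, then returns -82 — matching result -82.
Across all 36 domain points the two functions coincide.
verdict: equivalent


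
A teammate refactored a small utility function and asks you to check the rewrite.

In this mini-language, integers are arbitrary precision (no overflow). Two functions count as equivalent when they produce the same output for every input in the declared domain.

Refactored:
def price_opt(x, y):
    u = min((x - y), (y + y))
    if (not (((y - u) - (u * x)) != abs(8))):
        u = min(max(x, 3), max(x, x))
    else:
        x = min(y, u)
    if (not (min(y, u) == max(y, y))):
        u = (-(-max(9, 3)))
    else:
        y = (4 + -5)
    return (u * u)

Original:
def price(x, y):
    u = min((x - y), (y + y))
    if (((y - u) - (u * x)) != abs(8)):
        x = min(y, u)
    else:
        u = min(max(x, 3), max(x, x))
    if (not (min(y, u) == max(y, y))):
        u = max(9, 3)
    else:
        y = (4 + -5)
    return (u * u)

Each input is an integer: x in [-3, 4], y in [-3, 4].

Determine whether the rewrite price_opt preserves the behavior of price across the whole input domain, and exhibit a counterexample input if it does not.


Comparing the listings, the differences include: boolean connective usage differs.
Spot check at x=-2, y=0 — price: u := -2 | (((y - u) - (u * x)) != abs(8)): true | x := -2 | (not (min(y, u) == max(y, y))): true | u := 9 | result 81. price_opt: u := -2 | (not (((y - u) - (u * x)) != abs(8))): false | x := -2 | (not (min(y, u) == max(y, y))): true | u := 9 | result 81. Both give 81.
Every one of the 64 inputs gives matching results.
verdict: equivalent


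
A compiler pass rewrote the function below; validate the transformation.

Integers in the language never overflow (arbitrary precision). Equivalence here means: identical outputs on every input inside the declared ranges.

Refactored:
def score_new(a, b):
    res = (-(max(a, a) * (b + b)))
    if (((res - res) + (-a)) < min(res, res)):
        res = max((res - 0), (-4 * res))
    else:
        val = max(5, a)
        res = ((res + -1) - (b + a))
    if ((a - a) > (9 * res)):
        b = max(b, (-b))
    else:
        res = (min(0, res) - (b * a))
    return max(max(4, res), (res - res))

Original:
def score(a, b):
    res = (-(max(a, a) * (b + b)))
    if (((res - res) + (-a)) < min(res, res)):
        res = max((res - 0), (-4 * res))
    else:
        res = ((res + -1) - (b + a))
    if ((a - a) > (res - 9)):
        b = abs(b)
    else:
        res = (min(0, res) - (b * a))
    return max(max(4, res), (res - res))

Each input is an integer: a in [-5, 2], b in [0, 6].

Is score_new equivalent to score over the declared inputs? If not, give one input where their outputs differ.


Try a=-4, b=1.
score: res := 8 | (((res - res) + (-a)) < min(res, res)): true | res := 8 | ((a - a) > (res - 9)): true | b := 1 | result 8
score_new: res := 8 | (((res - res) + (-a)) < min(res, res)): true | res := 8 | ((a - a) > (9 * res)): false | res := 4 | result 4
8 != 4, so the rewrite changes behavior.
verdict: not equivalent; witness: a=-4, b=1


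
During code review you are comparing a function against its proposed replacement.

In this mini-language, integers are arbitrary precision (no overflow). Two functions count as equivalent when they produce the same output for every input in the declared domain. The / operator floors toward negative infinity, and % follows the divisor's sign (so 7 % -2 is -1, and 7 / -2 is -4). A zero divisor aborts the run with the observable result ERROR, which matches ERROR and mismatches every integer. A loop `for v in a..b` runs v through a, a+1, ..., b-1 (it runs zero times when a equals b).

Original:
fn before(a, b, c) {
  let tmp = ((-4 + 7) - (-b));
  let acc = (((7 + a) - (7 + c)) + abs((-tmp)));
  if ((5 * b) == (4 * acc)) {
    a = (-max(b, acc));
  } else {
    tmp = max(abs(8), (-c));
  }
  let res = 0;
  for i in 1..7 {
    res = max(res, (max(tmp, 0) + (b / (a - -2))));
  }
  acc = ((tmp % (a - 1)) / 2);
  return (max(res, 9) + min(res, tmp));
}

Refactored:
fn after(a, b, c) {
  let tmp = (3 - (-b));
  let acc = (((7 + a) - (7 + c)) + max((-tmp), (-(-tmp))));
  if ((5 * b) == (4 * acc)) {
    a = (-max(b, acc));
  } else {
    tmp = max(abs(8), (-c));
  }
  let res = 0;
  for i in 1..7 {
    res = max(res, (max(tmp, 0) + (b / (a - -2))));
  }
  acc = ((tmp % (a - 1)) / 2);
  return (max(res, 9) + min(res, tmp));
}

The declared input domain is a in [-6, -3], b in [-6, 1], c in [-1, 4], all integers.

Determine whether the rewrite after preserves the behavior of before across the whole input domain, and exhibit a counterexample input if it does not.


The two are interchangeable: min/max/abs usage differs; also constant usage differs; also arithmetic usage differs, and every declared input agrees.
As a probe, take a=-6, b=-4, c=0: before runs tmp becomes -1; next acc becomes -5; next ((5 * b) == (4 * acc)) evaluates to true; next a becomes 4; next res becomes 0; next at i=1:; next res becomes 0; next at i=2:; next res becomes 0; next at i=3:; next res becomes 0; next at i=4:; next res becomes 0; next at i=5:; next res becomes 0; next at i=6:; next res becomes 0; next acc becomes 1; next final value 8; after runs tmp becomes -1; next acc becomes -5; next ((5 * b) == (4 * acc)) evaluates to true; next a becomes 4; next res becomes 0; next at i=1:; next res becomes 0; next at i=2:; next res becomes 0; next at i=3:; next res becomes 0; next at i=4:; next res becomes 0; next at i=5:; next res becomes 0; next at i=6:; next res becomes 0; next acc becomes 1; next final value 8; both end at 8.
An exhaustive pass over the 192 declared inputs shows identical outputs.
verdict: equivalent


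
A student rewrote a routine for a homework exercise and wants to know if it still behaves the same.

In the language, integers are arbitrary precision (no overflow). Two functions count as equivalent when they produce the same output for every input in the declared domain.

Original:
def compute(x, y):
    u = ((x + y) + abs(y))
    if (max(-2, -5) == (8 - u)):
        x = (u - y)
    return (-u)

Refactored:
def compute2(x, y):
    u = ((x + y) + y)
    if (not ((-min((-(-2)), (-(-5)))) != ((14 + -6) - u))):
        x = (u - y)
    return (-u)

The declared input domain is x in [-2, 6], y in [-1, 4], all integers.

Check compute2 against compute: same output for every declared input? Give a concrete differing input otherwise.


There is a counterexample at x=-2, y=-1: 2 on one side, 4 on the other.
compute: u becomes -2; next (max(-2, -5) == (8 - u)) evaluates to false; next final value 2
compute2: u becomes -4; next (not ((-min((-(-2)), (-(-5)))) != ((14 + -6) - u))) evaluates to false; next final value 4
verdict: not equivalent; witness: x=-2, y=-1


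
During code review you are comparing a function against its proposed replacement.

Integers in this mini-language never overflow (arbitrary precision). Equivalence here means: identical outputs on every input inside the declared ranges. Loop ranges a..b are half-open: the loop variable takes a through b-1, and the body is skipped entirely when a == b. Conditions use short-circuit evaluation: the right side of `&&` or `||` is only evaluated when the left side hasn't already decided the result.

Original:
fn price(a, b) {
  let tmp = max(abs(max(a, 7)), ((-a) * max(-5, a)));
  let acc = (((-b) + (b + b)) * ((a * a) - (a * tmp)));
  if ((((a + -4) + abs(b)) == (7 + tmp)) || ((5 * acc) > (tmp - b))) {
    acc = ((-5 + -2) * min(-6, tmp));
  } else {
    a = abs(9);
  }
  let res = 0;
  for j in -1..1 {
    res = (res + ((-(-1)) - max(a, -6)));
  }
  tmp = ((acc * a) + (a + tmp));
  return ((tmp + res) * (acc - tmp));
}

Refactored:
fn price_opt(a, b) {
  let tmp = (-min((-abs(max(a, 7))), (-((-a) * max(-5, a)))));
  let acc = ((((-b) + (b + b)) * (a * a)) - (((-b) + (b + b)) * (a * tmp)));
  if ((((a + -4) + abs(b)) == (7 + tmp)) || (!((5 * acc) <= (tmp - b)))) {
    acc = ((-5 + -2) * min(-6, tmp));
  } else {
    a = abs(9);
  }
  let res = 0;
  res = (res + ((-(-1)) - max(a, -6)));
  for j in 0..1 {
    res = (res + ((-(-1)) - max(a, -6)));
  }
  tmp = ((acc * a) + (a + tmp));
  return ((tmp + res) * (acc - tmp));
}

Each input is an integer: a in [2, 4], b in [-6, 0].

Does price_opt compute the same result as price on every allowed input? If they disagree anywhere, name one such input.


Behavior is preserved: although min/max/abs usage differs; arithmetic usage differs; comparison usage differs; statement counts differ; constant usage differs; boolean connective usage differs; loop structure differs, the outputs never diverge.
One worked example (a=4, b=0) — price: tmp = 7; acc = 0; ((((a + -4) + abs(b)) == (7 + tmp)) || ((5 * acc) > (tmp - b))) -> false; a = 9; res = 0; [j=-1]; res = -8; [j=0]; res = -16; tmp = 16; return 0; price_opt: tmp = 7; acc = 0; ((((a + -4) + abs(b)) == (7 + tmp)) || (!((5 * acc) <= (tmp - b)))) -> false; a = 9; res = 0; res = -8; [j=0]; res = -16; tmp = 16; return 0; agreement on 0.
Checked all 21 inputs in the declared domain: the outputs agree on every one.
verdict: equivalent
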